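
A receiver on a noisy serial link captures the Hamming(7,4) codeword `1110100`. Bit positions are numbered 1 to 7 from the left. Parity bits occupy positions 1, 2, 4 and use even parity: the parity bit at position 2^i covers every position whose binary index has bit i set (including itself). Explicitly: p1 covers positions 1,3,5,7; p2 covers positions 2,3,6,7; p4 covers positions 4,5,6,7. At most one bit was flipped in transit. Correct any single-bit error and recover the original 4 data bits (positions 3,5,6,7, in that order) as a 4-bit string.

1000

s1: b1⊕b3⊕b5⊕b7 = 1⊕1⊕1⊕0 = 1
s2: b2⊕b3⊕b6⊕b7 = 1⊕1⊕0⊕0 = 0
s4: b4⊕b5⊕b6⊕b7 = 0⊕1⊕0⊕0 = 1
Syndrome (s4...s1) = 101 → position 5.
Flip bit 5: corrected codeword = 1110000
Data bits at positions 3,5,6,7: 1000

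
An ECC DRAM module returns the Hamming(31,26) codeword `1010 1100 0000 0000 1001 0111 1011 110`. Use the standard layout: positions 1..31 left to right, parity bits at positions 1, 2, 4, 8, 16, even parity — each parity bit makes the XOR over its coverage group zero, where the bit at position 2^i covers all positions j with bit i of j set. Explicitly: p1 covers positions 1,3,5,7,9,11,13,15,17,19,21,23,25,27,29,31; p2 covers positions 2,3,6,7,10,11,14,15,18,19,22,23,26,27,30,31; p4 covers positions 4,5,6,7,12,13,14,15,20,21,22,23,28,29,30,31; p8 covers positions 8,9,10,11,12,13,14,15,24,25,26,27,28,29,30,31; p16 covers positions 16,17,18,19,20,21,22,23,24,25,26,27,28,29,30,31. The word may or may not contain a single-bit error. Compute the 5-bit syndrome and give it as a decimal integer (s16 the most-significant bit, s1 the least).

s1: b1⊕b3⊕b5⊕b7⊕b9⊕b11⊕b13⊕b15⊕b17⊕b19⊕b21⊕b23⊕b25⊕b27⊕b29⊕b31 = 1⊕1⊕1⊕0⊕0⊕0⊕0⊕0⊕1⊕0⊕0⊕1⊕1⊕1⊕1⊕0 = 0
s2: b2⊕b3⊕b6⊕b7⊕b10⊕b11⊕b14⊕b15⊕b18⊕b19⊕b22⊕b23⊕b26⊕b27⊕b30⊕b31 = 0⊕1⊕1⊕0⊕0⊕0⊕0⊕0⊕0⊕0⊕1⊕1⊕0⊕1⊕1⊕0 = 0
s4: b4⊕b5⊕b6⊕b7⊕b12⊕b13⊕b14⊕b15⊕b20⊕b21⊕b22⊕b23⊕b28⊕b29⊕b30⊕b31 = 0⊕1⊕1⊕0⊕0⊕0⊕0⊕0⊕1⊕0⊕1⊕1⊕1⊕1⊕1⊕0 = 0
s8: b8⊕b9⊕b10⊕b11⊕b12⊕b13⊕b14⊕b15⊕b24⊕b25⊕b26⊕b27⊕b28⊕b29⊕b30⊕b31 = 0⊕0⊕0⊕0⊕0⊕0⊕0⊕0⊕1⊕1⊕0⊕1⊕1⊕1⊕1⊕0 = 0
s16: b16⊕b17⊕b18⊕b19⊕b20⊕b21⊕b22⊕b23⊕b24⊕b25⊕b26⊕b27⊕b28⊕b29⊕b30⊕b31 = 0⊕1⊕0⊕0⊕1⊕0⊕1⊕1⊕1⊕1⊕0⊕1⊕1⊕1⊕1⊕0 = 0
Syndrome (s16...s1) = 00000 → position 0 (no error).

0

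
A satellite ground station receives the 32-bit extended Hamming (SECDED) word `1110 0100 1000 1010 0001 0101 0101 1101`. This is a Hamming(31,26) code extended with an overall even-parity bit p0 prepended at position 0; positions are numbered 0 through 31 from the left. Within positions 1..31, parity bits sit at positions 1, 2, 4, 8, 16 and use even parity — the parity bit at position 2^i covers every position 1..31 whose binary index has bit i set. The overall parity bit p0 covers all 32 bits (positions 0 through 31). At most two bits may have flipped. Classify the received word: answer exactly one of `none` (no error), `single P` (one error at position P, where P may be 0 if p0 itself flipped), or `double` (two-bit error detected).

s1: b1⊕b3⊕b5⊕b7⊕b9⊕b11⊕b13⊕b15⊕b17⊕b19⊕b21⊕b23⊕b25⊕b27⊕b29⊕b31 = 1⊕0⊕1⊕0⊕0⊕0⊕0⊕0⊕0⊕1⊕1⊕1⊕1⊕1⊕1⊕1 = 1
s2: b2⊕b3⊕b6⊕b7⊕b10⊕b11⊕b14⊕b15⊕b18⊕b19⊕b22⊕b23⊕b26⊕b27⊕b30⊕b31 = 1⊕0⊕0⊕0⊕0⊕0⊕1⊕0⊕0⊕1⊕0⊕1⊕0⊕1⊕0⊕1 = 0
s4: b4⊕b5⊕b6⊕b7⊕b12⊕b13⊕b14⊕b15⊕b20⊕b21⊕b22⊕b23⊕b28⊕b29⊕b30⊕b31 = 0⊕1⊕0⊕0⊕1⊕0⊕1⊕0⊕0⊕1⊕0⊕1⊕1⊕1⊕0⊕1 = 0
s8: b8⊕b9⊕b10⊕b11⊕b12⊕b13⊕b14⊕b15⊕b24⊕b25⊕b26⊕b27⊕b28⊕b29⊕b30⊕b31 = 1⊕0⊕0⊕0⊕1⊕0⊕1⊕0⊕0⊕1⊕0⊕1⊕1⊕1⊕0⊕1 = 0
s16: b16⊕b17⊕b18⊕b19⊕b20⊕b21⊕b22⊕b23⊕b24⊕b25⊕b26⊕b27⊕b28⊕b29⊕b30⊕b31 = 0⊕0⊕0⊕1⊕0⊕1⊕0⊕1⊕0⊕1⊕0⊕1⊕1⊕1⊕0⊕1 = 0
Syndrome (s16...s1) = 00001 → position 1.
Overall parity (XOR of all 32 bits, including p0): 1⊕1⊕1⊕0⊕0⊕1⊕0⊕0⊕1⊕0⊕0⊕0⊕1⊕0⊕1⊕0⊕0⊕0⊕0⊕1⊕0⊕1⊕0⊕1⊕0⊕1⊕0⊕1⊕1⊕1⊕0⊕1 = 1
Overall=1, syndrome position=1 → single-bit error at position 1.

single 1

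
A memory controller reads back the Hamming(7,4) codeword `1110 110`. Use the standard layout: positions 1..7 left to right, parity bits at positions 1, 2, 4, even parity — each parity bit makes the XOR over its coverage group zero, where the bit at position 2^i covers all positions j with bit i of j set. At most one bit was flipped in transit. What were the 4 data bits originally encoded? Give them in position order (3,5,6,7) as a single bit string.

0110

s1: b1⊕b3⊕b5⊕b7 = 1⊕1⊕1⊕0 = 1
s2: b2⊕b3⊕b6⊕b7 = 1⊕1⊕1⊕0 = 1
s4: b4⊕b5⊕b6⊕b7 = 0⊕1⊕1⊕0 = 0
Syndrome (s4...s1) = 011 → position 3.
Flip bit 3: corrected codeword = 1100110
Data bits at positions 3,5,6,7: 0110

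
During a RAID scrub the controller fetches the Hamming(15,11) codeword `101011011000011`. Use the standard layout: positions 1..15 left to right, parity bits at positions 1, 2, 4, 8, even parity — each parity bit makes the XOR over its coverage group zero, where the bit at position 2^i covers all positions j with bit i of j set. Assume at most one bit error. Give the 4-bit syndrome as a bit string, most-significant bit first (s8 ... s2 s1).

s1: b1⊕b3⊕b5⊕b7⊕b9⊕b11⊕b13⊕b15 = 1⊕1⊕1⊕0⊕1⊕0⊕0⊕1 = 1
s2: b2⊕b3⊕b6⊕b7⊕b10⊕b11⊕b14⊕b15 = 0⊕1⊕1⊕0⊕0⊕0⊕1⊕1 = 0
s4: b4⊕b5⊕b6⊕b7⊕b12⊕b13⊕b14⊕b15 = 0⊕1⊕1⊕0⊕0⊕0⊕1⊕1 = 0
s8: b8⊕b9⊕b10⊕b11⊕b12⊕b13⊕b14⊕b15 = 1⊕1⊕0⊕0⊕0⊕0⊕1⊕1 = 0
Syndrome (s8...s1) = 0001 → position 1.

0001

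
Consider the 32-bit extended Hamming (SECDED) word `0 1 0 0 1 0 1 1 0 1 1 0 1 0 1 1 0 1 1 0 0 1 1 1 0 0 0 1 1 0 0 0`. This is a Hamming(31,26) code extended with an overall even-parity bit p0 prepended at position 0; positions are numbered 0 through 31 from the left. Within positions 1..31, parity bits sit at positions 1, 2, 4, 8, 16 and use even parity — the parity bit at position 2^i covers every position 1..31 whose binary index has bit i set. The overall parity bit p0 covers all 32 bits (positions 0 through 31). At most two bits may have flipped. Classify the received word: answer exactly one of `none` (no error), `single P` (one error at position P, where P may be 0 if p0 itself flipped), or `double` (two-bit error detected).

double

s1: b1⊕b3⊕b5⊕b7⊕b9⊕b11⊕b13⊕b15⊕b17⊕b19⊕b21⊕b23⊕b25⊕b27⊕b29⊕b31 = 1⊕0⊕0⊕1⊕1⊕0⊕0⊕1⊕1⊕0⊕1⊕1⊕0⊕1⊕0⊕0 = 0
s2: b2⊕b3⊕b6⊕b7⊕b10⊕b11⊕b14⊕b15⊕b18⊕b19⊕b22⊕b23⊕b26⊕b27⊕b30⊕b31 = 0⊕0⊕1⊕1⊕1⊕0⊕1⊕1⊕1⊕0⊕1⊕1⊕0⊕1⊕0⊕0 = 1
s4: b4⊕b5⊕b6⊕b7⊕b12⊕b13⊕b14⊕b15⊕b20⊕b21⊕b22⊕b23⊕b28⊕b29⊕b30⊕b31 = 1⊕0⊕1⊕1⊕1⊕0⊕1⊕1⊕0⊕1⊕1⊕1⊕1⊕0⊕0⊕0 = 0
s8: b8⊕b9⊕b10⊕b11⊕b12⊕b13⊕b14⊕b15⊕b24⊕b25⊕b26⊕b27⊕b28⊕b29⊕b30⊕b31 = 0⊕1⊕1⊕0⊕1⊕0⊕1⊕1⊕0⊕0⊕0⊕1⊕1⊕0⊕0⊕0 = 1
s16: b16⊕b17⊕b18⊕b19⊕b20⊕b21⊕b22⊕b23⊕b24⊕b25⊕b26⊕b27⊕b28⊕b29⊕b30⊕b31 = 0⊕1⊕1⊕0⊕0⊕1⊕1⊕1⊕0⊕0⊕0⊕1⊕1⊕0⊕0⊕0 = 1
Syndrome (s16...s1) = 11010 → position 26.
Overall parity (XOR of all 32 bits, including p0): 0⊕1⊕0⊕0⊕1⊕0⊕1⊕1⊕0⊕1⊕1⊕0⊕1⊕0⊕1⊕1⊕0⊕1⊕1⊕0⊕0⊕1⊕1⊕1⊕0⊕0⊕0⊕1⊕1⊕0⊕0⊕0 = 0
Overall=0, syndrome position=26 → double-bit error detected (uncorrectable).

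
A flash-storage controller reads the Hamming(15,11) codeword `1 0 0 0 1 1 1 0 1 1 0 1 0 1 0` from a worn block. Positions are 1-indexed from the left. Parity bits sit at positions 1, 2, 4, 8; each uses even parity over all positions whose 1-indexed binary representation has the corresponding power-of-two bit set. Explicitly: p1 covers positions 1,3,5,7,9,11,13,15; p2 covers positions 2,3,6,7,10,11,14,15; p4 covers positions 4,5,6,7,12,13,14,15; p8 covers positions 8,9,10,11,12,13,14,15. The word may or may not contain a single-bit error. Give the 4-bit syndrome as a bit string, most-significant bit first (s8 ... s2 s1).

0100

s1: b1⊕b3⊕b5⊕b7⊕b9⊕b11⊕b13⊕b15 = 1⊕0⊕1⊕1⊕1⊕0⊕0⊕0 = 0
s2: b2⊕b3⊕b6⊕b7⊕b10⊕b11⊕b14⊕b15 = 0⊕0⊕1⊕1⊕1⊕0⊕1⊕0 = 0
s4: b4⊕b5⊕b6⊕b7⊕b12⊕b13⊕b14⊕b15 = 0⊕1⊕1⊕1⊕1⊕0⊕1⊕0 = 1
s8: b8⊕b9⊕b10⊕b11⊕b12⊕b13⊕b14⊕b15 = 0⊕1⊕1⊕0⊕1⊕0⊕1⊕0 = 0
Syndrome (s8...s1) = 0100 → position 4.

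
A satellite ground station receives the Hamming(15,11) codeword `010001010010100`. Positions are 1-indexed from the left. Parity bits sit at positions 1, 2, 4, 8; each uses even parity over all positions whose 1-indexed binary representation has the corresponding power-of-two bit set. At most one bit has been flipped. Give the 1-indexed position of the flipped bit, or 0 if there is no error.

10

s1: b1⊕b3⊕b5⊕b7⊕b9⊕b11⊕b13⊕b15 = 0⊕0⊕0⊕0⊕0⊕1⊕1⊕0 = 0
s2: b2⊕b3⊕b6⊕b7⊕b10⊕b11⊕b14⊕b15 = 1⊕0⊕1⊕0⊕0⊕1⊕0⊕0 = 1
s4: b4⊕b5⊕b6⊕b7⊕b12⊕b13⊕b14⊕b15 = 0⊕0⊕1⊕0⊕0⊕1⊕0⊕0 = 0
s8: b8⊕b9⊕b10⊕b11⊕b12⊕b13⊕b14⊕b15 = 1⊕0⊕0⊕1⊕0⊕1⊕0⊕0 = 1
Syndrome (s8...s1) = 1010 → position 10.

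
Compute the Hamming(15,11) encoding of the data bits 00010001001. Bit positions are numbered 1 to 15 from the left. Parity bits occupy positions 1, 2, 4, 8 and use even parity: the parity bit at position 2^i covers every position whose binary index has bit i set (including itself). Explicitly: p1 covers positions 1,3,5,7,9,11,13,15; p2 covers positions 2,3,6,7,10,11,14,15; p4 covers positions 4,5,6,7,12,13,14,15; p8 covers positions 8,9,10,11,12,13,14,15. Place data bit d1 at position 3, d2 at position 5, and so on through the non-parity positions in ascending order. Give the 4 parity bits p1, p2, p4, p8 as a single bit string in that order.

Place data bits at non-power-of-two positions: b3=0, b5=0, b6=0, b7=1, b9=0, b10=0, b11=0, b12=1, b13=0, b14=0, b15=1.
p1 = XOR of data positions {3,5,7,9,11,13,15} = 0⊕0⊕1⊕0⊕0⊕0⊕1 = 0
p2 = XOR of data positions {3,6,7,10,11,14,15} = 0⊕0⊕1⊕0⊕0⊕0⊕1 = 0
p4 = XOR of data positions {5,6,7,12,13,14,15} = 0⊕0⊕1⊕1⊕0⊕0⊕1 = 1
p8 = XOR of data positions {9,10,11,12,13,14,15} = 0⊕0⊕0⊕1⊕0⊕0⊕1 = 0
Parity bits p1,p2,p4,p8 = 0010

0010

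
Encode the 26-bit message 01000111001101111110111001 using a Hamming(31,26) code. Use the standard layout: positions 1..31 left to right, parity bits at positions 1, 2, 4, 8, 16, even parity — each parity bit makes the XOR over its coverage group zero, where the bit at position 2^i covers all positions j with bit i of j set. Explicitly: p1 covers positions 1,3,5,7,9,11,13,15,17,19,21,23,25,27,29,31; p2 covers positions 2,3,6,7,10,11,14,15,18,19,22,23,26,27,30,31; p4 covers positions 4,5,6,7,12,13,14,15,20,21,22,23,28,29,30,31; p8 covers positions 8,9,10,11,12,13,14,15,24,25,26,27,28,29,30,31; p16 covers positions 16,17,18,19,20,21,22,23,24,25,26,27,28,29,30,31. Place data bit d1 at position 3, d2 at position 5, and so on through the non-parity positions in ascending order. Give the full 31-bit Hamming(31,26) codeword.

Place data bits at non-power-of-two positions: b3=0, b5=1, b6=0, b7=0, b9=0, b10=1, b11=1, b12=1, b13=0, b14=0, b15=1, b17=1, b18=0, b19=1, b20=1, b21=1, b22=1, b23=1, b24=1, b25=0, b26=1, b27=1, b28=1, b29=0, b30=0, b31=1.
p1 = XOR of data positions {3,5,7,9,11,13,15,17,19,21,23,25,27,29,31} = 0⊕1⊕0⊕0⊕1⊕0⊕1⊕1⊕1⊕1⊕1⊕0⊕1⊕0⊕1 = 1
p2 = XOR of data positions {3,6,7,10,11,14,15,18,19,22,23,26,27,30,31} = 0⊕0⊕0⊕1⊕1⊕0⊕1⊕0⊕1⊕1⊕1⊕1⊕1⊕0⊕1 = 1
p4 = XOR of data positions {5,6,7,12,13,14,15,20,21,22,23,28,29,30,31} = 1⊕0⊕0⊕1⊕0⊕0⊕1⊕1⊕1⊕1⊕1⊕1⊕0⊕0⊕1 = 1
p8 = XOR of data positions {9,10,11,12,13,14,15,24,25,26,27,28,29,30,31} = 0⊕1⊕1⊕1⊕0⊕0⊕1⊕1⊕0⊕1⊕1⊕1⊕0⊕0⊕1 = 1
p16 = XOR of data positions {17,18,19,20,21,22,23,24,25,26,27,28,29,30,31} = 1⊕0⊕1⊕1⊕1⊕1⊕1⊕1⊕0⊕1⊕1⊕1⊕0⊕0⊕1 = 1
Codeword b1..b31 = 1101100101110011101111110111001

1101100101110011101111110111001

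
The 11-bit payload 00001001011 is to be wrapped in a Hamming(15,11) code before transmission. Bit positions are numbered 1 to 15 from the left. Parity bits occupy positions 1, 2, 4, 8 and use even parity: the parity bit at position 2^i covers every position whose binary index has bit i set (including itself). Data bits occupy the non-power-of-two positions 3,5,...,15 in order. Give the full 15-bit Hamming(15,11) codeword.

000100001001011

Place data bits at non-power-of-two positions: b3=0, b5=0, b6=0, b7=0, b9=1, b10=0, b11=0, b12=1, b13=0, b14=1, b15=1.
p1 = XOR of data positions {3,5,7,9,11,13,15} = 0⊕0⊕0⊕1⊕0⊕0⊕1 = 0
p2 = XOR of data positions {3,6,7,10,11,14,15} = 0⊕0⊕0⊕0⊕0⊕1⊕1 = 0
p4 = XOR of data positions {5,6,7,12,13,14,15} = 0⊕0⊕0⊕1⊕0⊕1⊕1 = 1
p8 = XOR of data positions {9,10,11,12,13,14,15} = 1⊕0⊕0⊕1⊕0⊕1⊕1 = 0
Codeword b1..b15 = 000100001001011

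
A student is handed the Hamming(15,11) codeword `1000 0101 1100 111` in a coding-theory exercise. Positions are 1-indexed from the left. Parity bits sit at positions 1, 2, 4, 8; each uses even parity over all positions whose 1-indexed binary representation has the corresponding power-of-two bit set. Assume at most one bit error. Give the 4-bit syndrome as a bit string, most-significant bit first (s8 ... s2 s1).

0000

s1: b1⊕b3⊕b5⊕b7⊕b9⊕b11⊕b13⊕b15 = 1⊕0⊕0⊕0⊕1⊕0⊕1⊕1 = 0
s2: b2⊕b3⊕b6⊕b7⊕b10⊕b11⊕b14⊕b15 = 0⊕0⊕1⊕0⊕1⊕0⊕1⊕1 = 0
s4: b4⊕b5⊕b6⊕b7⊕b12⊕b13⊕b14⊕b15 = 0⊕0⊕1⊕0⊕0⊕1⊕1⊕1 = 0
s8: b8⊕b9⊕b10⊕b11⊕b12⊕b13⊕b14⊕b15 = 1⊕1⊕1⊕0⊕0⊕1⊕1⊕1 = 0
Syndrome (s8...s1) = 0000 → position 0 (no error).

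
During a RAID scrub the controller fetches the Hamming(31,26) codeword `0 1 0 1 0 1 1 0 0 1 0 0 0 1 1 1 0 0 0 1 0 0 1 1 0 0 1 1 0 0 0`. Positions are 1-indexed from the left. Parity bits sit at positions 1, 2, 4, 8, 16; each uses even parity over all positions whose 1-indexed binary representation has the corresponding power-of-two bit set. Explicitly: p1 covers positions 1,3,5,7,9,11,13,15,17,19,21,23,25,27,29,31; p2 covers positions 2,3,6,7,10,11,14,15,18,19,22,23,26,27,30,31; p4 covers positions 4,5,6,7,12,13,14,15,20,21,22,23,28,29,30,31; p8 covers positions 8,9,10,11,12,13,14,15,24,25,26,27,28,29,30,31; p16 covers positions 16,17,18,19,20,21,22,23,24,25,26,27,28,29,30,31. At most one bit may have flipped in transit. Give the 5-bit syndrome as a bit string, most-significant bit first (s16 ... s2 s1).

s1: b1⊕b3⊕b5⊕b7⊕b9⊕b11⊕b13⊕b15⊕b17⊕b19⊕b21⊕b23⊕b25⊕b27⊕b29⊕b31 = 0⊕0⊕0⊕1⊕0⊕0⊕0⊕1⊕0⊕0⊕0⊕1⊕0⊕1⊕0⊕0 = 0
s2: b2⊕b3⊕b6⊕b7⊕b10⊕b11⊕b14⊕b15⊕b18⊕b19⊕b22⊕b23⊕b26⊕b27⊕b30⊕b31 = 1⊕0⊕1⊕1⊕1⊕0⊕1⊕1⊕0⊕0⊕0⊕1⊕0⊕1⊕0⊕0 = 0
s4: b4⊕b5⊕b6⊕b7⊕b12⊕b13⊕b14⊕b15⊕b20⊕b21⊕b22⊕b23⊕b28⊕b29⊕b30⊕b31 = 1⊕0⊕1⊕1⊕0⊕0⊕1⊕1⊕1⊕0⊕0⊕1⊕1⊕0⊕0⊕0 = 0
s8: b8⊕b9⊕b10⊕b11⊕b12⊕b13⊕b14⊕b15⊕b24⊕b25⊕b26⊕b27⊕b28⊕b29⊕b30⊕b31 = 0⊕0⊕1⊕0⊕0⊕0⊕1⊕1⊕1⊕0⊕0⊕1⊕1⊕0⊕0⊕0 = 0
s16: b16⊕b17⊕b18⊕b19⊕b20⊕b21⊕b22⊕b23⊕b24⊕b25⊕b26⊕b27⊕b28⊕b29⊕b30⊕b31 = 1⊕0⊕0⊕0⊕1⊕0⊕0⊕1⊕1⊕0⊕0⊕1⊕1⊕0⊕0⊕0 = 0
Syndrome (s16...s1) = 00000 → position 0 (no error).

00000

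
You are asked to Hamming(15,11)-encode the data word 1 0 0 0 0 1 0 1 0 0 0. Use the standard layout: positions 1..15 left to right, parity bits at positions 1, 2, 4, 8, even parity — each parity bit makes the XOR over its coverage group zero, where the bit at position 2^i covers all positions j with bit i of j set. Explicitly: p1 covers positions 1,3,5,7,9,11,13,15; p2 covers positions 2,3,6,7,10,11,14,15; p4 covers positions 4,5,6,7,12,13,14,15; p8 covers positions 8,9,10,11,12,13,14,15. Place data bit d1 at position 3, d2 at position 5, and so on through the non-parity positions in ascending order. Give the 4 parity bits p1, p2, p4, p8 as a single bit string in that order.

Place data bits at non-power-of-two positions: b3=1, b5=0, b6=0, b7=0, b9=0, b10=1, b11=0, b12=1, b13=0, b14=0, b15=0.
p1 = XOR of data positions {3,5,7,9,11,13,15} = 1⊕0⊕0⊕0⊕0⊕0⊕0 = 1
p2 = XOR of data positions {3,6,7,10,11,14,15} = 1⊕0⊕0⊕1⊕0⊕0⊕0 = 0
p4 = XOR of data positions {5,6,7,12,13,14,15} = 0⊕0⊕0⊕1⊕0⊕0⊕0 = 1
p8 = XOR of data positions {9,10,11,12,13,14,15} = 0⊕1⊕0⊕1⊕0⊕0⊕0 = 0
Parity bits p1,p2,p4,p8 = 1010

1010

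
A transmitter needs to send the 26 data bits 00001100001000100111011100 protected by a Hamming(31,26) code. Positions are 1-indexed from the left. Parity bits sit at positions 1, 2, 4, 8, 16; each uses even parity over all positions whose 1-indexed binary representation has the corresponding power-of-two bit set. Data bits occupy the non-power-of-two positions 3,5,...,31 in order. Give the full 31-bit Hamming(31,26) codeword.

Place data bits at non-power-of-two positions: b3=0, b5=0, b6=0, b7=0, b9=1, b10=1, b11=0, b12=0, b13=0, b14=0, b15=1, b17=0, b18=0, b19=0, b20=1, b21=0, b22=0, b23=1, b24=1, b25=1, b26=0, b27=1, b28=1, b29=1, b30=0, b31=0.
p1 = XOR of data positions {3,5,7,9,11,13,15,17,19,21,23,25,27,29,31} = 0⊕0⊕0⊕1⊕0⊕0⊕1⊕0⊕0⊕0⊕1⊕1⊕1⊕1⊕0 = 0
p2 = XOR of data positions {3,6,7,10,11,14,15,18,19,22,23,26,27,30,31} = 0⊕0⊕0⊕1⊕0⊕0⊕1⊕0⊕0⊕0⊕1⊕0⊕1⊕0⊕0 = 0
p4 = XOR of data positions {5,6,7,12,13,14,15,20,21,22,23,28,29,30,31} = 0⊕0⊕0⊕0⊕0⊕0⊕1⊕1⊕0⊕0⊕1⊕1⊕1⊕0⊕0 = 1
p8 = XOR of data positions {9,10,11,12,13,14,15,24,25,26,27,28,29,30,31} = 1⊕1⊕0⊕0⊕0⊕0⊕1⊕1⊕1⊕0⊕1⊕1⊕1⊕0⊕0 = 0
p16 = XOR of data positions {17,18,19,20,21,22,23,24,25,26,27,28,29,30,31} = 0⊕0⊕0⊕1⊕0⊕0⊕1⊕1⊕1⊕0⊕1⊕1⊕1⊕0⊕0 = 1
Codeword b1..b31 = 0001000011000011000100111011100

0001000011000011000100111011100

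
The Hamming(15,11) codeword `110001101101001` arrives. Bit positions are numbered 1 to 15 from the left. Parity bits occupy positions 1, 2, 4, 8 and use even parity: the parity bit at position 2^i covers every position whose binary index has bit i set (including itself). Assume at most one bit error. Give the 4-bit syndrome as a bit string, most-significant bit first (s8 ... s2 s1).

s1: b1⊕b3⊕b5⊕b7⊕b9⊕b11⊕b13⊕b15 = 1⊕0⊕0⊕1⊕1⊕0⊕0⊕1 = 0
s2: b2⊕b3⊕b6⊕b7⊕b10⊕b11⊕b14⊕b15 = 1⊕0⊕1⊕1⊕1⊕0⊕0⊕1 = 1
s4: b4⊕b5⊕b6⊕b7⊕b12⊕b13⊕b14⊕b15 = 0⊕0⊕1⊕1⊕1⊕0⊕0⊕1 = 0
s8: b8⊕b9⊕b10⊕b11⊕b12⊕b13⊕b14⊕b15 = 0⊕1⊕1⊕0⊕1⊕0⊕0⊕1 = 0
Syndrome (s8...s1) = 0010 → position 2.

0010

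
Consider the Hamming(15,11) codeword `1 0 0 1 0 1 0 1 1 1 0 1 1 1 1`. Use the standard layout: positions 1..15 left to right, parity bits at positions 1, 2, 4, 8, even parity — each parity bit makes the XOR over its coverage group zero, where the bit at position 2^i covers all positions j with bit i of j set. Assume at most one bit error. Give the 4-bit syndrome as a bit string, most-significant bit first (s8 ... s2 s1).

1000

s1: b1⊕b3⊕b5⊕b7⊕b9⊕b11⊕b13⊕b15 = 1⊕0⊕0⊕0⊕1⊕0⊕1⊕1 = 0
s2: b2⊕b3⊕b6⊕b7⊕b10⊕b11⊕b14⊕b15 = 0⊕0⊕1⊕0⊕1⊕0⊕1⊕1 = 0
s4: b4⊕b5⊕b6⊕b7⊕b12⊕b13⊕b14⊕b15 = 1⊕0⊕1⊕0⊕1⊕1⊕1⊕1 = 0
s8: b8⊕b9⊕b10⊕b11⊕b12⊕b13⊕b14⊕b15 = 1⊕1⊕1⊕0⊕1⊕1⊕1⊕1 = 1
Syndrome (s8...s1) = 1000 → position 8.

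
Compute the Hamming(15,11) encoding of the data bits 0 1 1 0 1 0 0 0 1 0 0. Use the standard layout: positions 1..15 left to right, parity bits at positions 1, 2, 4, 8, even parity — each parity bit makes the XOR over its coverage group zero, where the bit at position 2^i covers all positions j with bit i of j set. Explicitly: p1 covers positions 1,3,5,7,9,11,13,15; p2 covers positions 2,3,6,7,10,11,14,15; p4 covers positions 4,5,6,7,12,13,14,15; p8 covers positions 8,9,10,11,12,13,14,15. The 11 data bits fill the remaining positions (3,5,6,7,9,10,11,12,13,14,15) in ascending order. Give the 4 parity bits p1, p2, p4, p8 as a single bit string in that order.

1110

Place data bits at non-power-of-two positions: b3=0, b5=1, b6=1, b7=0, b9=1, b10=0, b11=0, b12=0, b13=1, b14=0, b15=0.
p1 = XOR of data positions {3,5,7,9,11,13,15} = 0⊕1⊕0⊕1⊕0⊕1⊕0 = 1
p2 = XOR of data positions {3,6,7,10,11,14,15} = 0⊕1⊕0⊕0⊕0⊕0⊕0 = 1
p4 = XOR of data positions {5,6,7,12,13,14,15} = 1⊕1⊕0⊕0⊕1⊕0⊕0 = 1
p8 = XOR of data positions {9,10,11,12,13,14,15} = 1⊕0⊕0⊕0⊕1⊕0⊕0 = 0
Parity bits p1,p2,p4,p8 = 1110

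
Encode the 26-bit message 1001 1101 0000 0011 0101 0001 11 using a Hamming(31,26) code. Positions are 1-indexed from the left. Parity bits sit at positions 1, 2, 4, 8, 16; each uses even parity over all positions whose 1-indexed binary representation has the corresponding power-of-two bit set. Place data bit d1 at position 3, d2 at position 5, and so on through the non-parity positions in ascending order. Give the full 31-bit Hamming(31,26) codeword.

0010001111010001000110101000111

Place data bits at non-power-of-two positions: b3=1, b5=0, b6=0, b7=1, b9=1, b10=1, b11=0, b12=1, b13=0, b14=0, b15=0, b17=0, b18=0, b19=0, b20=1, b21=1, b22=0, b23=1, b24=0, b25=1, b26=0, b27=0, b28=0, b29=1, b30=1, b31=1.
p1 = XOR of data positions {3,5,7,9,11,13,15,17,19,21,23,25,27,29,31} = 1⊕0⊕1⊕1⊕0⊕0⊕0⊕0⊕0⊕1⊕1⊕1⊕0⊕1⊕1 = 0
p2 = XOR of data positions {3,6,7,10,11,14,15,18,19,22,23,26,27,30,31} = 1⊕0⊕1⊕1⊕0⊕0⊕0⊕0⊕0⊕0⊕1⊕0⊕0⊕1⊕1 = 0
p4 = XOR of data positions {5,6,7,12,13,14,15,20,21,22,23,28,29,30,31} = 0⊕0⊕1⊕1⊕0⊕0⊕0⊕1⊕1⊕0⊕1⊕0⊕1⊕1⊕1 = 0
p8 = XOR of data positions {9,10,11,12,13,14,15,24,25,26,27,28,29,30,31} = 1⊕1⊕0⊕1⊕0⊕0⊕0⊕0⊕1⊕0⊕0⊕0⊕1⊕1⊕1 = 1
p16 = XOR of data positions {17,18,19,20,21,22,23,24,25,26,27,28,29,30,31} = 0⊕0⊕0⊕1⊕1⊕0⊕1⊕0⊕1⊕0⊕0⊕0⊕1⊕1⊕1 = 1
Codeword b1..b31 = 0010001111010001000110101000111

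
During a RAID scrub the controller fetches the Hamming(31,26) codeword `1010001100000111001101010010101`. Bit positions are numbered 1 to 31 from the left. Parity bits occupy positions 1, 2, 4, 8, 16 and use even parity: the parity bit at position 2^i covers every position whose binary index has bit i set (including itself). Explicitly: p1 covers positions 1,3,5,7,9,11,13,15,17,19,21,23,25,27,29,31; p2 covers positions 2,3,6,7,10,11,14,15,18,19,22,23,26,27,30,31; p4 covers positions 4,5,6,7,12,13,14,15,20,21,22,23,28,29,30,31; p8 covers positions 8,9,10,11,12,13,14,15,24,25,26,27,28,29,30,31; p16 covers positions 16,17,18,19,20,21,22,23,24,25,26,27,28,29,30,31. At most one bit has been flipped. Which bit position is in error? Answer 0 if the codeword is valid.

s1: b1⊕b3⊕b5⊕b7⊕b9⊕b11⊕b13⊕b15⊕b17⊕b19⊕b21⊕b23⊕b25⊕b27⊕b29⊕b31 = 1⊕1⊕0⊕1⊕0⊕0⊕0⊕1⊕0⊕1⊕0⊕0⊕0⊕1⊕1⊕1 = 0
s2: b2⊕b3⊕b6⊕b7⊕b10⊕b11⊕b14⊕b15⊕b18⊕b19⊕b22⊕b23⊕b26⊕b27⊕b30⊕b31 = 0⊕1⊕0⊕1⊕0⊕0⊕1⊕1⊕0⊕1⊕1⊕0⊕0⊕1⊕0⊕1 = 0
s4: b4⊕b5⊕b6⊕b7⊕b12⊕b13⊕b14⊕b15⊕b20⊕b21⊕b22⊕b23⊕b28⊕b29⊕b30⊕b31 = 0⊕0⊕0⊕1⊕0⊕0⊕1⊕1⊕1⊕0⊕1⊕0⊕0⊕1⊕0⊕1 = 1
s8: b8⊕b9⊕b10⊕b11⊕b12⊕b13⊕b14⊕b15⊕b24⊕b25⊕b26⊕b27⊕b28⊕b29⊕b30⊕b31 = 1⊕0⊕0⊕0⊕0⊕0⊕1⊕1⊕1⊕0⊕0⊕1⊕0⊕1⊕0⊕1 = 1
s16: b16⊕b17⊕b18⊕b19⊕b20⊕b21⊕b22⊕b23⊕b24⊕b25⊕b26⊕b27⊕b28⊕b29⊕b30⊕b31 = 1⊕0⊕0⊕1⊕1⊕0⊕1⊕0⊕1⊕0⊕0⊕1⊕0⊕1⊕0⊕1 = 0
Syndrome (s16...s1) = 01100 → position 12.

12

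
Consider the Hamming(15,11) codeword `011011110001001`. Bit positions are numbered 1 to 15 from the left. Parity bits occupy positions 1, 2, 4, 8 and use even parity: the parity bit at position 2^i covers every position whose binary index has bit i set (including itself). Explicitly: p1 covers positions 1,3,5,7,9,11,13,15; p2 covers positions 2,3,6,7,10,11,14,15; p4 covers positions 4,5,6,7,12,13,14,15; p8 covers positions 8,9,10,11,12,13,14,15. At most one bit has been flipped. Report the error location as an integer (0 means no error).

s1: b1⊕b3⊕b5⊕b7⊕b9⊕b11⊕b13⊕b15 = 0⊕1⊕1⊕1⊕0⊕0⊕0⊕1 = 0
s2: b2⊕b3⊕b6⊕b7⊕b10⊕b11⊕b14⊕b15 = 1⊕1⊕1⊕1⊕0⊕0⊕0⊕1 = 1
s4: b4⊕b5⊕b6⊕b7⊕b12⊕b13⊕b14⊕b15 = 0⊕1⊕1⊕1⊕1⊕0⊕0⊕1 = 1
s8: b8⊕b9⊕b10⊕b11⊕b12⊕b13⊕b14⊕b15 = 1⊕0⊕0⊕0⊕1⊕0⊕0⊕1 = 1
Syndrome (s8...s1) = 1110 → position 14.

14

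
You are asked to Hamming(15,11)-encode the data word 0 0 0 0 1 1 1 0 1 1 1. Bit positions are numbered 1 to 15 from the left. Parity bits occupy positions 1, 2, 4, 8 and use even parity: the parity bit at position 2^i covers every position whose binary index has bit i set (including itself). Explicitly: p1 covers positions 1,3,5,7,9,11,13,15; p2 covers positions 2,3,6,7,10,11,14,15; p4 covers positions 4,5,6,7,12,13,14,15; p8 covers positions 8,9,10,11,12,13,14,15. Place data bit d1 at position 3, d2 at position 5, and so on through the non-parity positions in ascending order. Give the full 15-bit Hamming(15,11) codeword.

Place data bits at non-power-of-two positions: b3=0, b5=0, b6=0, b7=0, b9=1, b10=1, b11=1, b12=0, b13=1, b14=1, b15=1.
p1 = XOR of data positions {3,5,7,9,11,13,15} = 0⊕0⊕0⊕1⊕1⊕1⊕1 = 0
p2 = XOR of data positions {3,6,7,10,11,14,15} = 0⊕0⊕0⊕1⊕1⊕1⊕1 = 0
p4 = XOR of data positions {5,6,7,12,13,14,15} = 0⊕0⊕0⊕0⊕1⊕1⊕1 = 1
p8 = XOR of data positions {9,10,11,12,13,14,15} = 1⊕1⊕1⊕0⊕1⊕1⊕1 = 0
Codeword b1..b15 = 000100001110111

000100001110111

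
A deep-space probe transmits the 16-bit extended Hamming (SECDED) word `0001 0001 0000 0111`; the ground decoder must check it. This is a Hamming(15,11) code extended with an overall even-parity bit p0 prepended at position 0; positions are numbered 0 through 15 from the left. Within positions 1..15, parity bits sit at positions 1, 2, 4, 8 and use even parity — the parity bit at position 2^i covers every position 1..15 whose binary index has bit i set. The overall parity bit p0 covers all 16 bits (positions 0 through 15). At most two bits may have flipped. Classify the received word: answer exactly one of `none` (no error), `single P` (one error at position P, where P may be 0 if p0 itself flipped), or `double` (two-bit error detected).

single 8

s1: b1⊕b3⊕b5⊕b7⊕b9⊕b11⊕b13⊕b15 = 0⊕1⊕0⊕1⊕0⊕0⊕1⊕1 = 0
s2: b2⊕b3⊕b6⊕b7⊕b10⊕b11⊕b14⊕b15 = 0⊕1⊕0⊕1⊕0⊕0⊕1⊕1 = 0
s4: b4⊕b5⊕b6⊕b7⊕b12⊕b13⊕b14⊕b15 = 0⊕0⊕0⊕1⊕0⊕1⊕1⊕1 = 0
s8: b8⊕b9⊕b10⊕b11⊕b12⊕b13⊕b14⊕b15 = 0⊕0⊕0⊕0⊕0⊕1⊕1⊕1 = 1
Syndrome (s8...s1) = 1000 → position 8.
Overall parity (XOR of all 16 bits, including p0): 0⊕0⊕0⊕1⊕0⊕0⊕0⊕1⊕0⊕0⊕0⊕0⊕0⊕1⊕1⊕1 = 1
Overall=1, syndrome position=8 → single-bit error at position 8.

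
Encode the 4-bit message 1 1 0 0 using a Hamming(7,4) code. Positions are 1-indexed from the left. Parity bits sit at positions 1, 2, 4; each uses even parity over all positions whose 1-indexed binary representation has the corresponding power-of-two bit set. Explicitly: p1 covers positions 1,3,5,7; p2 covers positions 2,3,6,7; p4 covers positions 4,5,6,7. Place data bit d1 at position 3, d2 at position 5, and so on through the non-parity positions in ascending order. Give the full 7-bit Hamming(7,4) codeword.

Place data bits at non-power-of-two positions: b3=1, b5=1, b6=0, b7=0.
p1 = XOR of data positions {3,5,7} = 1⊕1⊕0 = 0
p2 = XOR of data positions {3,6,7} = 1⊕0⊕0 = 1
p4 = XOR of data positions {5,6,7} = 1⊕0⊕0 = 1
Codeword b1..b7 = 0111100

0111100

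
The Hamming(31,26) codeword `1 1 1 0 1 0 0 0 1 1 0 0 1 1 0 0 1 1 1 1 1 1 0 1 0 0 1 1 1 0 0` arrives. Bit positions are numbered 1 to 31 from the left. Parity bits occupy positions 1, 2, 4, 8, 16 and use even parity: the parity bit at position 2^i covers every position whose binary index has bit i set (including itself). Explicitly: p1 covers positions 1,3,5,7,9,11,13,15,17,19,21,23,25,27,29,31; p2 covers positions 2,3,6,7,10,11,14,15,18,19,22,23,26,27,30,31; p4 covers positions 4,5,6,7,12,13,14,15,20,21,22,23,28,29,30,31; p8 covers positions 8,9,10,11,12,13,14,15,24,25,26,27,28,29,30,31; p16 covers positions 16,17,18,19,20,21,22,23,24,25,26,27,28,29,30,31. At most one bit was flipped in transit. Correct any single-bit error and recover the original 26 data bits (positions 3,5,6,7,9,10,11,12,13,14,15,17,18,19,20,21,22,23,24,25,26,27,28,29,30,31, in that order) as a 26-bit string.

s1: b1⊕b3⊕b5⊕b7⊕b9⊕b11⊕b13⊕b15⊕b17⊕b19⊕b21⊕b23⊕b25⊕b27⊕b29⊕b31 = 1⊕1⊕1⊕0⊕1⊕0⊕1⊕0⊕1⊕1⊕1⊕0⊕0⊕1⊕1⊕0 = 0
s2: b2⊕b3⊕b6⊕b7⊕b10⊕b11⊕b14⊕b15⊕b18⊕b19⊕b22⊕b23⊕b26⊕b27⊕b30⊕b31 = 1⊕1⊕0⊕0⊕1⊕0⊕1⊕0⊕1⊕1⊕1⊕0⊕0⊕1⊕0⊕0 = 0
s4: b4⊕b5⊕b6⊕b7⊕b12⊕b13⊕b14⊕b15⊕b20⊕b21⊕b22⊕b23⊕b28⊕b29⊕b30⊕b31 = 0⊕1⊕0⊕0⊕0⊕1⊕1⊕0⊕1⊕1⊕1⊕0⊕1⊕1⊕0⊕0 = 0
s8: b8⊕b9⊕b10⊕b11⊕b12⊕b13⊕b14⊕b15⊕b24⊕b25⊕b26⊕b27⊕b28⊕b29⊕b30⊕b31 = 0⊕1⊕1⊕0⊕0⊕1⊕1⊕0⊕1⊕0⊕0⊕1⊕1⊕1⊕0⊕0 = 0
s16: b16⊕b17⊕b18⊕b19⊕b20⊕b21⊕b22⊕b23⊕b24⊕b25⊕b26⊕b27⊕b28⊕b29⊕b30⊕b31 = 0⊕1⊕1⊕1⊕1⊕1⊕1⊕0⊕1⊕0⊕0⊕1⊕1⊕1⊕0⊕0 = 0
Syndrome (s16...s1) = 00000 → position 0 (no error).
No correction needed.
Data bits at positions 3,5,6,7,9,10,11,12,13,14,15,17,18,19,20,21,22,23,24,25,26,27,28,29,30,31: 11001100110111111010011100

11001100110111111010011100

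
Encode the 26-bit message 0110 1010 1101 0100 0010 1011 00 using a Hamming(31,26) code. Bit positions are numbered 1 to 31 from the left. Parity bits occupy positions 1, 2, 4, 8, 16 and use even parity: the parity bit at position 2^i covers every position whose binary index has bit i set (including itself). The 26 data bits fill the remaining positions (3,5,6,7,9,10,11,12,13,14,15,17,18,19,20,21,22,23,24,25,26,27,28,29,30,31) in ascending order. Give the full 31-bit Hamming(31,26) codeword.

Place data bits at non-power-of-two positions: b3=0, b5=1, b6=1, b7=0, b9=1, b10=0, b11=1, b12=0, b13=1, b14=1, b15=0, b17=1, b18=0, b19=1, b20=0, b21=0, b22=0, b23=0, b24=1, b25=0, b26=1, b27=0, b28=1, b29=1, b30=0, b31=0.
p1 = XOR of data positions {3,5,7,9,11,13,15,17,19,21,23,25,27,29,31} = 0⊕1⊕0⊕1⊕1⊕1⊕0⊕1⊕1⊕0⊕0⊕0⊕0⊕1⊕0 = 1
p2 = XOR of data positions {3,6,7,10,11,14,15,18,19,22,23,26,27,30,31} = 0⊕1⊕0⊕0⊕1⊕1⊕0⊕0⊕1⊕0⊕0⊕1⊕0⊕0⊕0 = 1
p4 = XOR of data positions {5,6,7,12,13,14,15,20,21,22,23,28,29,30,31} = 1⊕1⊕0⊕0⊕1⊕1⊕0⊕0⊕0⊕0⊕0⊕1⊕1⊕0⊕0 = 0
p8 = XOR of data positions {9,10,11,12,13,14,15,24,25,26,27,28,29,30,31} = 1⊕0⊕1⊕0⊕1⊕1⊕0⊕1⊕0⊕1⊕0⊕1⊕1⊕0⊕0 = 0
p16 = XOR of data positions {17,18,19,20,21,22,23,24,25,26,27,28,29,30,31} = 1⊕0⊕1⊕0⊕0⊕0⊕0⊕1⊕0⊕1⊕0⊕1⊕1⊕0⊕0 = 0
Codeword b1..b31 = 1100110010101100101000010101100

1100110010101100101000010101100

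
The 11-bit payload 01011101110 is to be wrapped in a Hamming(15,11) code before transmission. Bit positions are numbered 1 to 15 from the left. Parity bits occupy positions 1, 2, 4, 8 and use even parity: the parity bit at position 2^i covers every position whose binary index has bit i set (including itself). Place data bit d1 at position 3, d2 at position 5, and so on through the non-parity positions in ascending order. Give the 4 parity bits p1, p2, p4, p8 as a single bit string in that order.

0111

Place data bits at non-power-of-two positions: b3=0, b5=1, b6=0, b7=1, b9=1, b10=1, b11=0, b12=1, b13=1, b14=1, b15=0.
p1 = XOR of data positions {3,5,7,9,11,13,15} = 0⊕1⊕1⊕1⊕0⊕1⊕0 = 0
p2 = XOR of data positions {3,6,7,10,11,14,15} = 0⊕0⊕1⊕1⊕0⊕1⊕0 = 1
p4 = XOR of data positions {5,6,7,12,13,14,15} = 1⊕0⊕1⊕1⊕1⊕1⊕0 = 1
p8 = XOR of data positions {9,10,11,12,13,14,15} = 1⊕1⊕0⊕1⊕1⊕1⊕0 = 1
Parity bits p1,p2,p4,p8 = 0111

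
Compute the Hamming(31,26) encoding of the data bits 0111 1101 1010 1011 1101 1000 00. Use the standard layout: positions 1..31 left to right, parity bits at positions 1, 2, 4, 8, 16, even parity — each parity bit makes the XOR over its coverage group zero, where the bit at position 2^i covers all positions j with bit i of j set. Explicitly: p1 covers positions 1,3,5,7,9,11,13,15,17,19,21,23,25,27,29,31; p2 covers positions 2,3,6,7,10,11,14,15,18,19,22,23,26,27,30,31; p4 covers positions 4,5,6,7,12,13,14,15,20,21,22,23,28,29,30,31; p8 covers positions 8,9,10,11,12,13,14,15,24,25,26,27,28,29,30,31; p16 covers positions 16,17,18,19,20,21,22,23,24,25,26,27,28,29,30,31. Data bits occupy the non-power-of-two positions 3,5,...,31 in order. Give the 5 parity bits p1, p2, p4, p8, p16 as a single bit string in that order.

00011

Place data bits at non-power-of-two positions: b3=0, b5=1, b6=1, b7=1, b9=1, b10=1, b11=0, b12=1, b13=1, b14=0, b15=1, b17=0, b18=1, b19=0, b20=1, b21=1, b22=1, b23=1, b24=0, b25=1, b26=1, b27=0, b28=0, b29=0, b30=0, b31=0.
p1 = XOR of data positions {3,5,7,9,11,13,15,17,19,21,23,25,27,29,31} = 0⊕1⊕1⊕1⊕0⊕1⊕1⊕0⊕0⊕1⊕1⊕1⊕0⊕0⊕0 = 0
p2 = XOR of data positions {3,6,7,10,11,14,15,18,19,22,23,26,27,30,31} = 0⊕1⊕1⊕1⊕0⊕0⊕1⊕1⊕0⊕1⊕1⊕1⊕0⊕0⊕0 = 0
p4 = XOR of data positions {5,6,7,12,13,14,15,20,21,22,23,28,29,30,31} = 1⊕1⊕1⊕1⊕1⊕0⊕1⊕1⊕1⊕1⊕1⊕0⊕0⊕0⊕0 = 0
p8 = XOR of data positions {9,10,11,12,13,14,15,24,25,26,27,28,29,30,31} = 1⊕1⊕0⊕1⊕1⊕0⊕1⊕0⊕1⊕1⊕0⊕0⊕0⊕0⊕0 = 1
p16 = XOR of data positions {17,18,19,20,21,22,23,24,25,26,27,28,29,30,31} = 0⊕1⊕0⊕1⊕1⊕1⊕1⊕0⊕1⊕1⊕0⊕0⊕0⊕0⊕0 = 1
Parity bits p1,p2,p4,p8,p16 = 00011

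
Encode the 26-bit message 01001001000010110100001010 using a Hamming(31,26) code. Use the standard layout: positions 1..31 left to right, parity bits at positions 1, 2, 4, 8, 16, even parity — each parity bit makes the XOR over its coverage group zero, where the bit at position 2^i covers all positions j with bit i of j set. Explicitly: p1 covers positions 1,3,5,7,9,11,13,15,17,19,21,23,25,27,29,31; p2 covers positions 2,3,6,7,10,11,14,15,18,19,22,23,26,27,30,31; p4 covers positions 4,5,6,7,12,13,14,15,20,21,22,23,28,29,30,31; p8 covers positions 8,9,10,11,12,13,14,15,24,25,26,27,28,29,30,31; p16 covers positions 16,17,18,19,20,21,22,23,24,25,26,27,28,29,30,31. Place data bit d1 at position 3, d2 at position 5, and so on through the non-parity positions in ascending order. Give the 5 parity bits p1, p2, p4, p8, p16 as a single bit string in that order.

01100

Place data bits at non-power-of-two positions: b3=0, b5=1, b6=0, b7=0, b9=1, b10=0, b11=0, b12=1, b13=0, b14=0, b15=0, b17=0, b18=1, b19=0, b20=1, b21=1, b22=0, b23=1, b24=0, b25=0, b26=0, b27=0, b28=1, b29=0, b30=1, b31=0.
p1 = XOR of data positions {3,5,7,9,11,13,15,17,19,21,23,25,27,29,31} = 0⊕1⊕0⊕1⊕0⊕0⊕0⊕0⊕0⊕1⊕1⊕0⊕0⊕0⊕0 = 0
p2 = XOR of data positions {3,6,7,10,11,14,15,18,19,22,23,26,27,30,31} = 0⊕0⊕0⊕0⊕0⊕0⊕0⊕1⊕0⊕0⊕1⊕0⊕0⊕1⊕0 = 1
p4 = XOR of data positions {5,6,7,12,13,14,15,20,21,22,23,28,29,30,31} = 1⊕0⊕0⊕1⊕0⊕0⊕0⊕1⊕1⊕0⊕1⊕1⊕0⊕1⊕0 = 1
p8 = XOR of data positions {9,10,11,12,13,14,15,24,25,26,27,28,29,30,31} = 1⊕0⊕0⊕1⊕0⊕0⊕0⊕0⊕0⊕0⊕0⊕1⊕0⊕1⊕0 = 0
p16 = XOR of data positions {17,18,19,20,21,22,23,24,25,26,27,28,29,30,31} = 0⊕1⊕0⊕1⊕1⊕0⊕1⊕0⊕0⊕0⊕0⊕1⊕0⊕1⊕0 = 0
Parity bits p1,p2,p4,p8,p16 = 01100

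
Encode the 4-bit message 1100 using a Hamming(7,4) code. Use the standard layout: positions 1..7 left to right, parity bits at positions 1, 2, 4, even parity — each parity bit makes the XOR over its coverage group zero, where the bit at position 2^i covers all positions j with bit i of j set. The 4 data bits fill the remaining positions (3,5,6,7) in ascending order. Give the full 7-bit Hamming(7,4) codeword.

0111100

Place data bits at non-power-of-two positions: b3=1, b5=1, b6=0, b7=0.
p1 = XOR of data positions {3,5,7} = 1⊕1⊕0 = 0
p2 = XOR of data positions {3,6,7} = 1⊕0⊕0 = 1
p4 = XOR of data positions {5,6,7} = 1⊕0⊕0 = 1
Codeword b1..b7 = 0111100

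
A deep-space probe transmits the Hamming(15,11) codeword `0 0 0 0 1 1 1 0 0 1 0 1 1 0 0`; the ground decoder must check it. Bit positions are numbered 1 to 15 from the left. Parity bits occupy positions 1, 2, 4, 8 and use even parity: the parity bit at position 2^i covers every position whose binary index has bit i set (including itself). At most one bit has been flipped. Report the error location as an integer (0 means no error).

15

s1: b1⊕b3⊕b5⊕b7⊕b9⊕b11⊕b13⊕b15 = 0⊕0⊕1⊕1⊕0⊕0⊕1⊕0 = 1
s2: b2⊕b3⊕b6⊕b7⊕b10⊕b11⊕b14⊕b15 = 0⊕0⊕1⊕1⊕1⊕0⊕0⊕0 = 1
s4: b4⊕b5⊕b6⊕b7⊕b12⊕b13⊕b14⊕b15 = 0⊕1⊕1⊕1⊕1⊕1⊕0⊕0 = 1
s8: b8⊕b9⊕b10⊕b11⊕b12⊕b13⊕b14⊕b15 = 0⊕0⊕1⊕0⊕1⊕1⊕0⊕0 = 1
Syndrome (s8...s1) = 1111 → position 15.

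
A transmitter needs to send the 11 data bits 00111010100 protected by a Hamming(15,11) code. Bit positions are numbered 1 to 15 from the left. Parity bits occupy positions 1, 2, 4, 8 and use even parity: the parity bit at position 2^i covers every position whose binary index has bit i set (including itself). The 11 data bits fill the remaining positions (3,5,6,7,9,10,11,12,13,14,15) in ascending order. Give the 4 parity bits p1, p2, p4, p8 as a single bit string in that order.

Place data bits at non-power-of-two positions: b3=0, b5=0, b6=1, b7=1, b9=1, b10=0, b11=1, b12=0, b13=1, b14=0, b15=0.
p1 = XOR of data positions {3,5,7,9,11,13,15} = 0⊕0⊕1⊕1⊕1⊕1⊕0 = 0
p2 = XOR of data positions {3,6,7,10,11,14,15} = 0⊕1⊕1⊕0⊕1⊕0⊕0 = 1
p4 = XOR of data positions {5,6,7,12,13,14,15} = 0⊕1⊕1⊕0⊕1⊕0⊕0 = 1
p8 = XOR of data positions {9,10,11,12,13,14,15} = 1⊕0⊕1⊕0⊕1⊕0⊕0 = 1
Parity bits p1,p2,p4,p8 = 0111

0111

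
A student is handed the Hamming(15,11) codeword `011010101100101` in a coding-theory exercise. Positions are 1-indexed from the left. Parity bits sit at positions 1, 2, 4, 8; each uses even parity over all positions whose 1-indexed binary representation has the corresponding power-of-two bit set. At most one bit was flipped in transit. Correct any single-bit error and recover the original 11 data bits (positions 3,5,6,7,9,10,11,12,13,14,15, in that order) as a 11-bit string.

s1: b1⊕b3⊕b5⊕b7⊕b9⊕b11⊕b13⊕b15 = 0⊕1⊕1⊕1⊕1⊕0⊕1⊕1 = 0
s2: b2⊕b3⊕b6⊕b7⊕b10⊕b11⊕b14⊕b15 = 1⊕1⊕0⊕1⊕1⊕0⊕0⊕1 = 1
s4: b4⊕b5⊕b6⊕b7⊕b12⊕b13⊕b14⊕b15 = 0⊕1⊕0⊕1⊕0⊕1⊕0⊕1 = 0
s8: b8⊕b9⊕b10⊕b11⊕b12⊕b13⊕b14⊕b15 = 0⊕1⊕1⊕0⊕0⊕1⊕0⊕1 = 0
Syndrome (s8...s1) = 0010 → position 2.
Flip bit 2: corrected codeword = 001010101100101
Data bits at positions 3,5,6,7,9,10,11,12,13,14,15: 11011100101

11011100101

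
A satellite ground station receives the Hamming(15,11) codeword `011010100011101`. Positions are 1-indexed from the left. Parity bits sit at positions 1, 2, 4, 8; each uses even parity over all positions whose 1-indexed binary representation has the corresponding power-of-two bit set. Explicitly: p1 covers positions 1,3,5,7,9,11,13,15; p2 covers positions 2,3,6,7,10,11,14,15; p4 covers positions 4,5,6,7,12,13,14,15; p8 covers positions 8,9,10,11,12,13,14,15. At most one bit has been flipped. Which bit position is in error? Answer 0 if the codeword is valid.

s1: b1⊕b3⊕b5⊕b7⊕b9⊕b11⊕b13⊕b15 = 0⊕1⊕1⊕1⊕0⊕1⊕1⊕1 = 0
s2: b2⊕b3⊕b6⊕b7⊕b10⊕b11⊕b14⊕b15 = 1⊕1⊕0⊕1⊕0⊕1⊕0⊕1 = 1
s4: b4⊕b5⊕b6⊕b7⊕b12⊕b13⊕b14⊕b15 = 0⊕1⊕0⊕1⊕1⊕1⊕0⊕1 = 1
s8: b8⊕b9⊕b10⊕b11⊕b12⊕b13⊕b14⊕b15 = 0⊕0⊕0⊕1⊕1⊕1⊕0⊕1 = 0
Syndrome (s8...s1) = 0110 → position 6.

6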